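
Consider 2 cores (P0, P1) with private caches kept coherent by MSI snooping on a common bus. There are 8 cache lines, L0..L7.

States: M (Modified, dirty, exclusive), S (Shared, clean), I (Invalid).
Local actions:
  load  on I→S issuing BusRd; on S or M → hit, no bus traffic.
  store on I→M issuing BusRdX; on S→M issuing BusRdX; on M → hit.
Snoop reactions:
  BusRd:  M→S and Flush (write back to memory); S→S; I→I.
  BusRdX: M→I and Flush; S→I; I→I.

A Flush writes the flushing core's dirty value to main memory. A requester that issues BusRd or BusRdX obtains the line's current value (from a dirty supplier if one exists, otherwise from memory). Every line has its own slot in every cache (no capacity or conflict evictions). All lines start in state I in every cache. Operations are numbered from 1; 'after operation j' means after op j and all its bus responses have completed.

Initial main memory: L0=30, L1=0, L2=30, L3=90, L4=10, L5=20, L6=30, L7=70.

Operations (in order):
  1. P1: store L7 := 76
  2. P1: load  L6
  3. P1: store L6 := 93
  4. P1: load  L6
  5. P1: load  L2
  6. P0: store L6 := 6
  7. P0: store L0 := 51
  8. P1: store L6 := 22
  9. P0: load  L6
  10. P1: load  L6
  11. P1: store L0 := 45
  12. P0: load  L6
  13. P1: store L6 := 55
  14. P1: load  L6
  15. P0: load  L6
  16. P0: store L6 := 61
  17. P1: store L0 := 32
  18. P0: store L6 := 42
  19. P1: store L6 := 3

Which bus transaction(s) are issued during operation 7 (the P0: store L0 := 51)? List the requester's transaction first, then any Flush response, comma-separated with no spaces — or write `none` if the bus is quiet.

1. P1: store L7 := 76  bus=[BusRdX]  L7: P0=I P1=M  mem[L7]=70
2. P1: load  L6  bus=[BusRd]  L6: P0=I P1=S  mem[L6]=30
3. P1: store L6 := 93  bus=[BusRdX]  L6: P0=I P1=M  mem[L6]=30
4. P1: load  L6  bus=[-]  L6: P0=I P1=M  mem[L6]=30
5. P1: load  L2  bus=[BusRd]  L2: P0=I P1=S  mem[L2]=30
6. P0: store L6 := 6  bus=[BusRdX,Flush]  L6: P0=M P1=I  mem[L6]=93
7. P0: store L0 := 51  bus=[BusRdX]  L0: P0=M P1=I  mem[L0]=30
8. P1: store L6 := 22  bus=[BusRdX,Flush]  L6: P0=I P1=M  mem[L6]=6
9. P0: load  L6  bus=[BusRd,Flush]  L6: P0=S P1=S  mem[L6]=22
10. P1: load  L6  bus=[-]  L6: P0=S P1=S  mem[L6]=22
11. P1: store L0 := 45  bus=[BusRdX,Flush]  L0: P0=I P1=M  mem[L0]=51
12. P0: load  L6  bus=[-]  L6: P0=S P1=S  mem[L6]=22
13. P1: store L6 := 55  bus=[BusRdX]  L6: P0=I P1=M  mem[L6]=22
14. P1: load  L6  bus=[-]  L6: P0=I P1=M  mem[L6]=22
15. P0: load  L6  bus=[BusRd,Flush]  L6: P0=S P1=S  mem[L6]=55
16. P0: store L6 := 61  bus=[BusRdX]  L6: P0=M P1=I  mem[L6]=55
17. P1: store L0 := 32  bus=[-]  L0: P0=I P1=M  mem[L0]=51
18. P0: store L6 := 42  bus=[-]  L6: P0=M P1=I  mem[L6]=55
19. P1: store L6 := 3  bus=[BusRdX,Flush]  L6: P0=I P1=M  mem[L6]=42

bus = BusRdX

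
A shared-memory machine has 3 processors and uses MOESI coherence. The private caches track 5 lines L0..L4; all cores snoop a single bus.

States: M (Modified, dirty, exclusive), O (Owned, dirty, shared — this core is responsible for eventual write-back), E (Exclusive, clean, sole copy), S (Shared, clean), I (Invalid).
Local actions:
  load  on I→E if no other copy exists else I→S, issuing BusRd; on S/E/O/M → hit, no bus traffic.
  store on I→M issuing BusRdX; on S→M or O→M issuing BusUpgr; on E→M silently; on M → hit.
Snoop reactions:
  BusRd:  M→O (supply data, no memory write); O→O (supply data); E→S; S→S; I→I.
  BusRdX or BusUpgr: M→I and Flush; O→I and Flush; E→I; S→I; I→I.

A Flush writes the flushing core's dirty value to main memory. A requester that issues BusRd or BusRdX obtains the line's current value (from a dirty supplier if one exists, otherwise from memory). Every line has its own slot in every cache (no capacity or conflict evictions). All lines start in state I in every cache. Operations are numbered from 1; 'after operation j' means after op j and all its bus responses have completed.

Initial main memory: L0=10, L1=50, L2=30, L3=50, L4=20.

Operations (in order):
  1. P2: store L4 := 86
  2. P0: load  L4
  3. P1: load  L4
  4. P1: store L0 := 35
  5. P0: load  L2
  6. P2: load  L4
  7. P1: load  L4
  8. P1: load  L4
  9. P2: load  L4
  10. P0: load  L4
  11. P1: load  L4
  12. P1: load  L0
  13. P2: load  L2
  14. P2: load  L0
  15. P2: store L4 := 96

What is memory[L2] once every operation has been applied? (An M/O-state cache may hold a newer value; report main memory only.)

[1] P2: store L4 := 86 | P0:I, P1:I, P2:M(86) | bus: BusRdX
[2] P0: load  L4 | P0:S(86), P1:I, P2:O(86) | bus: BusRd
[3] P1: load  L4 | P0:S(86), P1:S(86), P2:O(86) | bus: BusRd
[4] P1: store L0 := 35 | P0:I, P1:M(35), P2:I | bus: BusRdX
[5] P0: load  L2 | P0:E(30), P1:I, P2:I | bus: BusRd
[6] P2: load  L4 | P0:S(86), P1:S(86), P2:O(86) | bus: none
[7] P1: load  L4 | P0:S(86), P1:S(86), P2:O(86) | bus: none
[8] P1: load  L4 | P0:S(86), P1:S(86), P2:O(86) | bus: none
[9] P2: load  L4 | P0:S(86), P1:S(86), P2:O(86) | bus: none
[10] P0: load  L4 | P0:S(86), P1:S(86), P2:O(86) | bus: none
[11] P1: load  L4 | P0:S(86), P1:S(86), P2:O(86) | bus: none
[12] P1: load  L0 | P0:I, P1:M(35), P2:I | bus: none
[13] P2: load  L2 | P0:S(30), P1:I, P2:S(30) | bus: BusRd
[14] P2: load  L0 | P0:I, P1:O(35), P2:S(35) | bus: BusRd
[15] P2: store L4 := 96 | P0:I, P1:I, P2:M(96) | bus: BusUpgr

memory[L2] = 30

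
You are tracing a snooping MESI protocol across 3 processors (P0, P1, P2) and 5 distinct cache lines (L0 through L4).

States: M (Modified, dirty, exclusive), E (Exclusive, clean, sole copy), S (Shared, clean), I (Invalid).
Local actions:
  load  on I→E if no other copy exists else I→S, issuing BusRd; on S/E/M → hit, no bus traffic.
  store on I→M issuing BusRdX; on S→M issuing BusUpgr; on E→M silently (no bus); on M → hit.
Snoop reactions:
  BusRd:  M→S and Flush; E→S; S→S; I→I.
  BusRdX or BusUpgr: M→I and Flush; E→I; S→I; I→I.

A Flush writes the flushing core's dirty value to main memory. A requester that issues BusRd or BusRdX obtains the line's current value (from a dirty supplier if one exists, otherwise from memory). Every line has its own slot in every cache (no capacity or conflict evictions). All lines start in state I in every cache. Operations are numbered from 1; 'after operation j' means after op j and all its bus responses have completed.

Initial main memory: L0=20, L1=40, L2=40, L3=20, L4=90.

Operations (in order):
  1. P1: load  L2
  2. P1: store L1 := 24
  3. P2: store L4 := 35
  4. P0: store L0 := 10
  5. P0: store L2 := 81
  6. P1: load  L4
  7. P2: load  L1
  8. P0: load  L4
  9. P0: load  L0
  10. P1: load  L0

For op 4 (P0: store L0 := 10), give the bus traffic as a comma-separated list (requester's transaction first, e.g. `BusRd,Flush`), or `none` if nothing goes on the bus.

bus = BusRdX

1. P1: load  L2  bus=[BusRd]  L2: P0=I P1=E P2=I  mem[L2]=40
2. P1: store L1 := 24  bus=[BusRdX]  L1: P0=I P1=M P2=I  mem[L1]=40
3. P2: store L4 := 35  bus=[BusRdX]  L4: P0=I P1=I P2=M  mem[L4]=90
4. P0: store L0 := 10  bus=[BusRdX]  L0: P0=M P1=I P2=I  mem[L0]=20
5. P0: store L2 := 81  bus=[BusRdX]  L2: P0=M P1=I P2=I  mem[L2]=40
6. P1: load  L4  bus=[BusRd,Flush]  L4: P0=I P1=S P2=S  mem[L4]=35
7. P2: load  L1  bus=[BusRd,Flush]  L1: P0=I P1=S P2=S  mem[L1]=24
8. P0: load  L4  bus=[BusRd]  L4: P0=S P1=S P2=S  mem[L4]=35
9. P0: load  L0  bus=[-]  L0: P0=M P1=I P2=I  mem[L0]=20
10. P1: load  L0  bus=[BusRd,Flush]  L0: P0=S P1=S P2=I  mem[L0]=10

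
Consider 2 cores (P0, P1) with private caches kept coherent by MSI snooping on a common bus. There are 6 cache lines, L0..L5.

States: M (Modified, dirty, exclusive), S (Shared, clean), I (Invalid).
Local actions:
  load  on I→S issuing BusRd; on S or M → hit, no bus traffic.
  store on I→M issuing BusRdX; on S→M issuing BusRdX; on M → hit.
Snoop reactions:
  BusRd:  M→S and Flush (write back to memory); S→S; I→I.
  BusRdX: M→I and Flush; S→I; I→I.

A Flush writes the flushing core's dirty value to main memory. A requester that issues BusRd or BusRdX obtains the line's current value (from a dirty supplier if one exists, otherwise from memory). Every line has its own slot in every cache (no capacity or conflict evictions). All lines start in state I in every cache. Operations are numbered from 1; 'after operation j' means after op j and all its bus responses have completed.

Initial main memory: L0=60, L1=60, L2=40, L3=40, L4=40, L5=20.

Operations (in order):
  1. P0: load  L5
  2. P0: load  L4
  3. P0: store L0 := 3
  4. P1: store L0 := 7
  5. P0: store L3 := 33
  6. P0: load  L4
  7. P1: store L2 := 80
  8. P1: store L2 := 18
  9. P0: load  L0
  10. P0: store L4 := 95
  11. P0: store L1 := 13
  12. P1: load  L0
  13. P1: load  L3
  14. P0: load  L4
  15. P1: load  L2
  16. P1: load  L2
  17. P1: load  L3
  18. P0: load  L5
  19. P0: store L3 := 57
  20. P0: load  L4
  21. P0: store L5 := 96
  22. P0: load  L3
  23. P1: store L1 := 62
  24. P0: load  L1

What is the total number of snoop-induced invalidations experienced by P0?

invalidations = 2

  op1 P0: load  L5 → S/I on L5; bus BusRd; mem=20
  op2 P0: load  L4 → S/I on L4; bus BusRd; mem=40
  op3 P0: store L0 := 3 → M/I on L0; bus BusRdX; mem=60
  op4 P1: store L0 := 7 → I/M on L0; bus BusRdX Flush; mem=3
  op5 P0: store L3 := 33 → M/I on L3; bus BusRdX; mem=40
  op6 P0: load  L4 → S/I on L4; bus (none); mem=40
  op7 P1: store L2 := 80 → I/M on L2; bus BusRdX; mem=40
  op8 P1: store L2 := 18 → I/M on L2; bus (none); mem=40
  op9 P0: load  L0 → S/S on L0; bus BusRd Flush; mem=7
  op10 P0: store L4 := 95 → M/I on L4; bus BusRdX; mem=40
  op11 P0: store L1 := 13 → M/I on L1; bus BusRdX; mem=60
  op12 P1: load  L0 → S/S on L0; bus (none); mem=7
  op13 P1: load  L3 → S/S on L3; bus BusRd Flush; mem=33
  op14 P0: load  L4 → M/I on L4; bus (none); mem=40
  op15 P1: load  L2 → I/M on L2; bus (none); mem=40
  op16 P1: load  L2 → I/M on L2; bus (none); mem=40
  op17 P1: load  L3 → S/S on L3; bus (none); mem=33
  op18 P0: load  L5 → S/I on L5; bus (none); mem=20
  op19 P0: store L3 := 57 → M/I on L3; bus BusRdX; mem=33
  op20 P0: load  L4 → M/I on L4; bus (none); mem=40
  op21 P0: store L5 := 96 → M/I on L5; bus BusRdX; mem=20
  op22 P0: load  L3 → M/I on L3; bus (none); mem=33
  op23 P1: store L1 := 62 → I/M on L1; bus BusRdX Flush; mem=13
  op24 P0: load  L1 → S/S on L1; bus BusRd Flush; mem=62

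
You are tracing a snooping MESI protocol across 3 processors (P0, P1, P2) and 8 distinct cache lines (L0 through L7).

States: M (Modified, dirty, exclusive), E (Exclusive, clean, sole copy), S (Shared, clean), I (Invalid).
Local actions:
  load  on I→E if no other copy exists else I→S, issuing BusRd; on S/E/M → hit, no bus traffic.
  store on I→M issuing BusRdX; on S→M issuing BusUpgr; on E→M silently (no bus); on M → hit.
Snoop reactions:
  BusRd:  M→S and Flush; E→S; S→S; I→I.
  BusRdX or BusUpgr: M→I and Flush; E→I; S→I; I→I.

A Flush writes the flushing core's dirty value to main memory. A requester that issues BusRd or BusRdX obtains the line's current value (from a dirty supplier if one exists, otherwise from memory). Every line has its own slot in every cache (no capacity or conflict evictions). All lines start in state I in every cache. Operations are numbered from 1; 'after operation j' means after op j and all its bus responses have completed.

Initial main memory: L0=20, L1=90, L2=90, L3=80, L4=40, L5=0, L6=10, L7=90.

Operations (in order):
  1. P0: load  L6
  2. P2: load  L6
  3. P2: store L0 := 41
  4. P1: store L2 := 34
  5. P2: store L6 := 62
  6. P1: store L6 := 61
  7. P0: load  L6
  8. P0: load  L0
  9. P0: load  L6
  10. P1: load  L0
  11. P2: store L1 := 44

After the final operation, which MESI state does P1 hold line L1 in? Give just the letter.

step 1: P0: load  L6  ⟶  EII  (L6)  txn=BusRd  M[L6]=10
step 2: P2: load  L6  ⟶  SIS  (L6)  txn=BusRd  M[L6]=10
step 3: P2: store L0 := 41  ⟶  IIM  (L0)  txn=BusRdX  M[L0]=20
step 4: P1: store L2 := 34  ⟶  IMI  (L2)  txn=BusRdX  M[L2]=90
step 5: P2: store L6 := 62  ⟶  IIM  (L6)  txn=BusUpgr  M[L6]=10
step 6: P1: store L6 := 61  ⟶  IMI  (L6)  txn=BusRdX+Flush  M[L6]=62
step 7: P0: load  L6  ⟶  SSI  (L6)  txn=BusRd+Flush  M[L6]=61
step 8: P0: load  L0  ⟶  SIS  (L0)  txn=BusRd+Flush  M[L0]=41
step 9: P0: load  L6  ⟶  SSI  (L6)  txn=∅  M[L6]=61
step 10: P1: load  L0  ⟶  SSS  (L0)  txn=BusRd  M[L0]=41
step 11: P2: store L1 := 44  ⟶  IIM  (L1)  txn=BusRdX  M[L1]=90

state = I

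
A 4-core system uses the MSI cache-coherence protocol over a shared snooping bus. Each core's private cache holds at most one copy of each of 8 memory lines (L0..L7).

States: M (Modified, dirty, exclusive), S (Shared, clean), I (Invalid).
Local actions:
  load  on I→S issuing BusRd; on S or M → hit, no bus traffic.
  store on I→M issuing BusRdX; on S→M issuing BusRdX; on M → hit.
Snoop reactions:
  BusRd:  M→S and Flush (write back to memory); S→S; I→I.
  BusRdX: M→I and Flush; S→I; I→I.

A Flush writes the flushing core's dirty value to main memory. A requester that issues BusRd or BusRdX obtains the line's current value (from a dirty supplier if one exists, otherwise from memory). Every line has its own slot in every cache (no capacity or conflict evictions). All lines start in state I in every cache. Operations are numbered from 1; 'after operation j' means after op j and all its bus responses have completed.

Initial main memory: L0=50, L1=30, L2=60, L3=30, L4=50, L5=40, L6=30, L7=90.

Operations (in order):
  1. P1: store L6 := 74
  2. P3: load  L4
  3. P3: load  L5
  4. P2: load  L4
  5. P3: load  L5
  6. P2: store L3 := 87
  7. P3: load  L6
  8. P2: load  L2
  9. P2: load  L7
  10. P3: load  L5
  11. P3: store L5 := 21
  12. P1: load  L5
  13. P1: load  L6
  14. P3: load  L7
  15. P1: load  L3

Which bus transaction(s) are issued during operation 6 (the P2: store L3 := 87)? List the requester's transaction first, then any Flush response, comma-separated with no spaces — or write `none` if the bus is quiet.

step 1: P1: store L6 := 74  ⟶  IMII  (L6)  txn=BusRdX  M[L6]=30
step 2: P3: load  L4  ⟶  IIIS  (L4)  txn=BusRd  M[L4]=50
step 3: P3: load  L5  ⟶  IIIS  (L5)  txn=BusRd  M[L5]=40
step 4: P2: load  L4  ⟶  IISS  (L4)  txn=BusRd  M[L4]=50
step 5: P3: load  L5  ⟶  IIIS  (L5)  txn=∅  M[L5]=40
step 6: P2: store L3 := 87  ⟶  IIMI  (L3)  txn=BusRdX  M[L3]=30
step 7: P3: load  L6  ⟶  ISIS  (L6)  txn=BusRd+Flush  M[L6]=74
step 8: P2: load  L2  ⟶  IISI  (L2)  txn=BusRd  M[L2]=60
step 9: P2: load  L7  ⟶  IISI  (L7)  txn=BusRd  M[L7]=90
step 10: P3: load  L5  ⟶  IIIS  (L5)  txn=∅  M[L5]=40
step 11: P3: store L5 := 21  ⟶  IIIM  (L5)  txn=BusRdX  M[L5]=40
step 12: P1: load  L5  ⟶  ISIS  (L5)  txn=BusRd+Flush  M[L5]=21
step 13: P1: load  L6  ⟶  ISIS  (L6)  txn=∅  M[L6]=74
step 14: P3: load  L7  ⟶  IISS  (L7)  txn=BusRd  M[L7]=90
step 15: P1: load  L3  ⟶  ISSI  (L3)  txn=BusRd+Flush  M[L3]=87

bus = BusRdX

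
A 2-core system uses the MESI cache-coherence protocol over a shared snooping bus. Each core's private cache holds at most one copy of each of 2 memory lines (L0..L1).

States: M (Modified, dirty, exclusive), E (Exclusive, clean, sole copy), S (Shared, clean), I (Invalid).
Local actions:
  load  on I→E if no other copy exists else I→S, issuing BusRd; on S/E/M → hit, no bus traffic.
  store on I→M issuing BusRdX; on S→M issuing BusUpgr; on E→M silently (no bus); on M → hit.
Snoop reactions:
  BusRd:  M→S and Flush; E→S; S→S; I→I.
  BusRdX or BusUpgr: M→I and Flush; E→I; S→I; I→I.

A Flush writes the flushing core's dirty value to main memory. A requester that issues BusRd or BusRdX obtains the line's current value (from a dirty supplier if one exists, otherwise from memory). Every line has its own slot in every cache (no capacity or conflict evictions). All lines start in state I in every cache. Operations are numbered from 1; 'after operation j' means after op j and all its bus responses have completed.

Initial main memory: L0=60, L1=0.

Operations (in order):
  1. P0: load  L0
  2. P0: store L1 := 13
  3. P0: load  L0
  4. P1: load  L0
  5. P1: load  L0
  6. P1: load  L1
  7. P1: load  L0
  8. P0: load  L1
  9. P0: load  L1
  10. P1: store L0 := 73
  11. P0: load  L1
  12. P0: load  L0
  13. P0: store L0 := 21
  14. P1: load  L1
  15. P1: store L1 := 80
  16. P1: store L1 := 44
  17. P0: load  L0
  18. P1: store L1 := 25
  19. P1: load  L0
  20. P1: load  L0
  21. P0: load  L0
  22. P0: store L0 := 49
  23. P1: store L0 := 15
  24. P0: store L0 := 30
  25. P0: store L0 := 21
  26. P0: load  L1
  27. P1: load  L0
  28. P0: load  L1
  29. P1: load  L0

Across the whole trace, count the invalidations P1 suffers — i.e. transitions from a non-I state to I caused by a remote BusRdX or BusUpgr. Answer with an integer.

invalidations = 3

step 1: P0: load  L0  ⟶  EI  (L0)  txn=BusRd  M[L0]=60
step 2: P0: store L1 := 13  ⟶  MI  (L1)  txn=BusRdX  M[L1]=0
step 3: P0: load  L0  ⟶  EI  (L0)  txn=∅  M[L0]=60
step 4: P1: load  L0  ⟶  SS  (L0)  txn=BusRd  M[L0]=60
step 5: P1: load  L0  ⟶  SS  (L0)  txn=∅  M[L0]=60
step 6: P1: load  L1  ⟶  SS  (L1)  txn=BusRd+Flush  M[L1]=13
step 7: P1: load  L0  ⟶  SS  (L0)  txn=∅  M[L0]=60
step 8: P0: load  L1  ⟶  SS  (L1)  txn=∅  M[L1]=13
step 9: P0: load  L1  ⟶  SS  (L1)  txn=∅  M[L1]=13
step 10: P1: store L0 := 73  ⟶  IM  (L0)  txn=BusUpgr  M[L0]=60
step 11: P0: load  L1  ⟶  SS  (L1)  txn=∅  M[L1]=13
step 12: P0: load  L0  ⟶  SS  (L0)  txn=BusRd+Flush  M[L0]=73
step 13: P0: store L0 := 21  ⟶  MI  (L0)  txn=BusUpgr  M[L0]=73
step 14: P1: load  L1  ⟶  SS  (L1)  txn=∅  M[L1]=13
step 15: P1: store L1 := 80  ⟶  IM  (L1)  txn=BusUpgr  M[L1]=13
step 16: P1: store L1 := 44  ⟶  IM  (L1)  txn=∅  M[L1]=13
step 17: P0: load  L0  ⟶  MI  (L0)  txn=∅  M[L0]=73
step 18: P1: store L1 := 25  ⟶  IM  (L1)  txn=∅  M[L1]=13
step 19: P1: load  L0  ⟶  SS  (L0)  txn=BusRd+Flush  M[L0]=21
step 20: P1: load  L0  ⟶  SS  (L0)  txn=∅  M[L0]=21
step 21: P0: load  L0  ⟶  SS  (L0)  txn=∅  M[L0]=21
step 22: P0: store L0 := 49  ⟶  MI  (L0)  txn=BusUpgr  M[L0]=21
step 23: P1: store L0 := 15  ⟶  IM  (L0)  txn=BusRdX+Flush  M[L0]=49
step 24: P0: store L0 := 30  ⟶  MI  (L0)  txn=BusRdX+Flush  M[L0]=15
step 25: P0: store L0 := 21  ⟶  MI  (L0)  txn=∅  M[L0]=15
step 26: P0: load  L1  ⟶  SS  (L1)  txn=BusRd+Flush  M[L1]=25
step 27: P1: load  L0  ⟶  SS  (L0)  txn=BusRd+Flush  M[L0]=21
step 28: P0: load  L1  ⟶  SS  (L1)  txn=∅  M[L1]=25
step 29: P1: load  L0  ⟶  SS  (L0)  txn=∅  M[L0]=21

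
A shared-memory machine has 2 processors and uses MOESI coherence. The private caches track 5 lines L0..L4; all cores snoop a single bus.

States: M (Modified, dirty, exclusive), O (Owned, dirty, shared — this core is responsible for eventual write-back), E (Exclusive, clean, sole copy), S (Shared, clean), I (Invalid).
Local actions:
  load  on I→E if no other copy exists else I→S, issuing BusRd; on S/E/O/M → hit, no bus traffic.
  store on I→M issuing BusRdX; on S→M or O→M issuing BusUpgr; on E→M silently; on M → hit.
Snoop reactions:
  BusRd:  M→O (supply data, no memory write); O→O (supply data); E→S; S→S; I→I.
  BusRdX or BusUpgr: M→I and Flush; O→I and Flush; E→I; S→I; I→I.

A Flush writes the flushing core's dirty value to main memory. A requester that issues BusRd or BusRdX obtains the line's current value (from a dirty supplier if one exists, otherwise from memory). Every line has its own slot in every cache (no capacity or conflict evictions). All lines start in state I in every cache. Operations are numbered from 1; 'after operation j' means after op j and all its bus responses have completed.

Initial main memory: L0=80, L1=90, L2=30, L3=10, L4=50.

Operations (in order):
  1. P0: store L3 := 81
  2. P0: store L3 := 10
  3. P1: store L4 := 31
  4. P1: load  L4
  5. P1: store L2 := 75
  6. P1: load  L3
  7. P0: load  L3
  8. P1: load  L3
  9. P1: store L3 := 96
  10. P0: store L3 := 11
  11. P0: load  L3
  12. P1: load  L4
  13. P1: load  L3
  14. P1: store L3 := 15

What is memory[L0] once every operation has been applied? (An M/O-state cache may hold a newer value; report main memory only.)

step 1: P0: store L3 := 81  ⟶  MI  (L3)  txn=BusRdX  M[L3]=10
step 2: P0: store L3 := 10  ⟶  MI  (L3)  txn=∅  M[L3]=10
step 3: P1: store L4 := 31  ⟶  IM  (L4)  txn=BusRdX  M[L4]=50
step 4: P1: load  L4  ⟶  IM  (L4)  txn=∅  M[L4]=50
step 5: P1: store L2 := 75  ⟶  IM  (L2)  txn=BusRdX  M[L2]=30
step 6: P1: load  L3  ⟶  OS  (L3)  txn=BusRd  M[L3]=10
step 7: P0: load  L3  ⟶  OS  (L3)  txn=∅  M[L3]=10
step 8: P1: load  L3  ⟶  OS  (L3)  txn=∅  M[L3]=10
step 9: P1: store L3 := 96  ⟶  IM  (L3)  txn=BusUpgr+Flush  M[L3]=10
step 10: P0: store L3 := 11  ⟶  MI  (L3)  txn=BusRdX+Flush  M[L3]=96
step 11: P0: load  L3  ⟶  MI  (L3)  txn=∅  M[L3]=96
step 12: P1: load  L4  ⟶  IM  (L4)  txn=∅  M[L4]=50
step 13: P1: load  L3  ⟶  OS  (L3)  txn=BusRd  M[L3]=96
step 14: P1: store L3 := 15  ⟶  IM  (L3)  txn=BusUpgr+Flush  M[L3]=11

memory[L0] = 80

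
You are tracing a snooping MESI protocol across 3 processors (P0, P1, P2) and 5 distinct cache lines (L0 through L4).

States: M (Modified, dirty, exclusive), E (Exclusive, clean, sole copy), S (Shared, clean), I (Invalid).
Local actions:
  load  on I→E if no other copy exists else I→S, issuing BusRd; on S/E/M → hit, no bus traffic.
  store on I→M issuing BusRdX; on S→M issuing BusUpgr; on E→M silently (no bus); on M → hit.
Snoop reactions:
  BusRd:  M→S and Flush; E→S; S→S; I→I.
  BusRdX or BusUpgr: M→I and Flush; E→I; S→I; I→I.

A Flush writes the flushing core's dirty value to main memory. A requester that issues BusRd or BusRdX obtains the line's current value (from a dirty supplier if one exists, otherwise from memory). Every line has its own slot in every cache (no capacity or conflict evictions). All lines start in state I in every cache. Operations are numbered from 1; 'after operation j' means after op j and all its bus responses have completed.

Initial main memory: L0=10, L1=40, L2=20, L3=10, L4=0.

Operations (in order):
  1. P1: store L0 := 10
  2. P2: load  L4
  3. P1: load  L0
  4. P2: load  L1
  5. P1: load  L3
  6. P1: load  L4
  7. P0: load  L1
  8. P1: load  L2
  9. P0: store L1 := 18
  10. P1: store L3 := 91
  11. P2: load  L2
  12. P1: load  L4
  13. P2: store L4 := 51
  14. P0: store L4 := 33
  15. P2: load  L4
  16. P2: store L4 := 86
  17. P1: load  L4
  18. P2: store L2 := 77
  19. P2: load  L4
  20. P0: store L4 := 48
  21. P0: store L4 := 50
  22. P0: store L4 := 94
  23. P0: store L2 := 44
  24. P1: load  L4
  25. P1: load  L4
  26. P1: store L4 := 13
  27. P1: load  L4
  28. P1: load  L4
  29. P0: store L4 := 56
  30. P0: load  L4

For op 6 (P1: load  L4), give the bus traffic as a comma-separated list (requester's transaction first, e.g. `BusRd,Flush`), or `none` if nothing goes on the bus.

bus = BusRd

step 1: P1: store L0 := 10  ⟶  IMI  (L0)  txn=BusRdX  M[L0]=10
step 2: P2: load  L4  ⟶  IIE  (L4)  txn=BusRd  M[L4]=0
step 3: P1: load  L0  ⟶  IMI  (L0)  txn=∅  M[L0]=10
step 4: P2: load  L1  ⟶  IIE  (L1)  txn=BusRd  M[L1]=40
step 5: P1: load  L3  ⟶  IEI  (L3)  txn=BusRd  M[L3]=10
step 6: P1: load  L4  ⟶  ISS  (L4)  txn=BusRd  M[L4]=0
step 7: P0: load  L1  ⟶  SIS  (L1)  txn=BusRd  M[L1]=40
step 8: P1: load  L2  ⟶  IEI  (L2)  txn=BusRd  M[L2]=20
step 9: P0: store L1 := 18  ⟶  MII  (L1)  txn=BusUpgr  M[L1]=40
step 10: P1: store L3 := 91  ⟶  IMI  (L3)  txn=∅  M[L3]=10
step 11: P2: load  L2  ⟶  ISS  (L2)  txn=BusRd  M[L2]=20
step 12: P1: load  L4  ⟶  ISS  (L4)  txn=∅  M[L4]=0
step 13: P2: store L4 := 51  ⟶  IIM  (L4)  txn=BusUpgr  M[L4]=0
step 14: P0: store L4 := 33  ⟶  MII  (L4)  txn=BusRdX+Flush  M[L4]=51
step 15: P2: load  L4  ⟶  SIS  (L4)  txn=BusRd+Flush  M[L4]=33
step 16: P2: store L4 := 86  ⟶  IIM  (L4)  txn=BusUpgr  M[L4]=33
step 17: P1: load  L4  ⟶  ISS  (L4)  txn=BusRd+Flush  M[L4]=86
step 18: P2: store L2 := 77  ⟶  IIM  (L2)  txn=BusUpgr  M[L2]=20
step 19: P2: load  L4  ⟶  ISS  (L4)  txn=∅  M[L4]=86
step 20: P0: store L4 := 48  ⟶  MII  (L4)  txn=BusRdX  M[L4]=86
step 21: P0: store L4 := 50  ⟶  MII  (L4)  txn=∅  M[L4]=86
step 22: P0: store L4 := 94  ⟶  MII  (L4)  txn=∅  M[L4]=86
step 23: P0: store L2 := 44  ⟶  MII  (L2)  txn=BusRdX+Flush  M[L2]=77
step 24: P1: load  L4  ⟶  SSI  (L4)  txn=BusRd+Flush  M[L4]=94
step 25: P1: load  L4  ⟶  SSI  (L4)  txn=∅  M[L4]=94
step 26: P1: store L4 := 13  ⟶  IMI  (L4)  txn=BusUpgr  M[L4]=94
step 27: P1: load  L4  ⟶  IMI  (L4)  txn=∅  M[L4]=94
step 28: P1: load  L4  ⟶  IMI  (L4)  txn=∅  M[L4]=94
step 29: P0: store L4 := 56  ⟶  MII  (L4)  txn=BusRdX+Flush  M[L4]=13
step 30: P0: load  L4  ⟶  MII  (L4)  txn=∅  M[L4]=13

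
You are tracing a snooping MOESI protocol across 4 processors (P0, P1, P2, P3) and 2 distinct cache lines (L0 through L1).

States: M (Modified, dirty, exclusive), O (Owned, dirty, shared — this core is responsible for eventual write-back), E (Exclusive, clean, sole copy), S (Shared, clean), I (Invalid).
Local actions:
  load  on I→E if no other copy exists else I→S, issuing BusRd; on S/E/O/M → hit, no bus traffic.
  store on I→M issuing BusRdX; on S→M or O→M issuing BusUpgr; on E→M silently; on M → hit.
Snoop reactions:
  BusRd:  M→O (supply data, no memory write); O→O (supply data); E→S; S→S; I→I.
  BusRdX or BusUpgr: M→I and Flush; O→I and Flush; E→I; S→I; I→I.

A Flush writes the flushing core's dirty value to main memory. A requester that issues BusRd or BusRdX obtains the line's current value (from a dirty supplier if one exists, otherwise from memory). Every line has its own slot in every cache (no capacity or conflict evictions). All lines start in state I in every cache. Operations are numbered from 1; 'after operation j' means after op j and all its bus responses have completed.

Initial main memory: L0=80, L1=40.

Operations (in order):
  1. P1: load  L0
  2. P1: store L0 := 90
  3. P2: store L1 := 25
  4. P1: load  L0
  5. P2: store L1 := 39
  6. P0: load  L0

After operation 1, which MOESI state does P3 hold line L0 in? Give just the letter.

state = I

[1] P1: load  L0 | P0:I, P1:E(80), P2:I, P3:I | bus: BusRd
[2] P1: store L0 := 90 | P0:I, P1:M(90), P2:I, P3:I | bus: none
[3] P2: store L1 := 25 | P0:I, P1:I, P2:M(25), P3:I | bus: BusRdX
[4] P1: load  L0 | P0:I, P1:M(90), P2:I, P3:I | bus: none
[5] P2: store L1 := 39 | P0:I, P1:I, P2:M(39), P3:I | bus: none
[6] P0: load  L0 | P0:S(90), P1:O(90), P2:I, P3:I | bus: BusRd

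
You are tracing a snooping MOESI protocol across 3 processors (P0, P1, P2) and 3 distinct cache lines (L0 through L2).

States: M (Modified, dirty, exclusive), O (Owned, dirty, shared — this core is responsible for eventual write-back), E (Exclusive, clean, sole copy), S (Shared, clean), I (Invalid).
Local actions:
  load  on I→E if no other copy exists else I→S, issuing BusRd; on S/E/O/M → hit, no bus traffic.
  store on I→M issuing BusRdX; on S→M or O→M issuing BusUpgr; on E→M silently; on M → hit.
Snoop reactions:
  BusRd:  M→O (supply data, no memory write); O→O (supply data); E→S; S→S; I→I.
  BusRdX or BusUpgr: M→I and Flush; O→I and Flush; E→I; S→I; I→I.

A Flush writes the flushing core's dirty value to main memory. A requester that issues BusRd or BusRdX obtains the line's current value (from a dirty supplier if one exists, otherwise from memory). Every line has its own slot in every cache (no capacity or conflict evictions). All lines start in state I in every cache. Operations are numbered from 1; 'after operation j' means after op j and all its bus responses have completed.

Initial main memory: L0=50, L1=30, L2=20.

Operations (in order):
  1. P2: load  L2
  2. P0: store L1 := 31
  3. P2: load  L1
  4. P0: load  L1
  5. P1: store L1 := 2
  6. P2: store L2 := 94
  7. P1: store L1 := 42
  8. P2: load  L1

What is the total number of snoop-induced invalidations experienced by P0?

1. P2: load  L2  bus=[BusRd]  L2: P0=I P1=I P2=E  mem[L2]=20
2. P0: store L1 := 31  bus=[BusRdX]  L1: P0=M P1=I P2=I  mem[L1]=30
3. P2: load  L1  bus=[BusRd]  L1: P0=O P1=I P2=S  mem[L1]=30
4. P0: load  L1  bus=[-]  L1: P0=O P1=I P2=S  mem[L1]=30
5. P1: store L1 := 2  bus=[BusRdX,Flush]  L1: P0=I P1=M P2=I  mem[L1]=31
6. P2: store L2 := 94  bus=[-]  L2: P0=I P1=I P2=M  mem[L2]=20
7. P1: store L1 := 42  bus=[-]  L1: P0=I P1=M P2=I  mem[L1]=31
8. P2: load  L1  bus=[BusRd]  L1: P0=I P1=O P2=S  mem[L1]=31

invalidations = 1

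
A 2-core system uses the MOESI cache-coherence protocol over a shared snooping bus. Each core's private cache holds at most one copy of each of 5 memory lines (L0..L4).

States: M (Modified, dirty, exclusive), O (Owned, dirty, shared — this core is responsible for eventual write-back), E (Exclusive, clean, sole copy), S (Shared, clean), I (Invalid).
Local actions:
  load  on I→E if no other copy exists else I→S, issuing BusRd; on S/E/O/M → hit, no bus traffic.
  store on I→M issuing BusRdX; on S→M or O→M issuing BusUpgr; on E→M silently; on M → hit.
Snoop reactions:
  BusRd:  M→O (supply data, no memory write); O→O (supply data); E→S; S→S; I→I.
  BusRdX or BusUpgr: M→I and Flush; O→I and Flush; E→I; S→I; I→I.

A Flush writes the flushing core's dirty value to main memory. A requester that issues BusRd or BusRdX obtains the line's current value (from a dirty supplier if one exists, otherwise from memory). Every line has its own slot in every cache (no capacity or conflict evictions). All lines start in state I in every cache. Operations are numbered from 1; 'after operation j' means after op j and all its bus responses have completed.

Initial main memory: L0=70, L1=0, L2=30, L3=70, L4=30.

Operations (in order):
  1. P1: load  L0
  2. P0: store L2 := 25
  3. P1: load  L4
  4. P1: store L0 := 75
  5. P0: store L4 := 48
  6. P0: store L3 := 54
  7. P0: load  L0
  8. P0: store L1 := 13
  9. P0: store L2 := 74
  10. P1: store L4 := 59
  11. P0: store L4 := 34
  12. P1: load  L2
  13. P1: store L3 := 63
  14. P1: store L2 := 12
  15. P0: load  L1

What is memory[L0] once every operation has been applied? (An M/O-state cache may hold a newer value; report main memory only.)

memory[L0] = 70

  op1 P1: load  L0 → I/E on L0; bus BusRd; mem=70
  op2 P0: store L2 := 25 → M/I on L2; bus BusRdX; mem=30
  op3 P1: load  L4 → I/E on L4; bus BusRd; mem=30
  op4 P1: store L0 := 75 → I/M on L0; bus (none); mem=70
  op5 P0: store L4 := 48 → M/I on L4; bus BusRdX; mem=30
  op6 P0: store L3 := 54 → M/I on L3; bus BusRdX; mem=70
  op7 P0: load  L0 → S/O on L0; bus BusRd; mem=70
  op8 P0: store L1 := 13 → M/I on L1; bus BusRdX; mem=0
  op9 P0: store L2 := 74 → M/I on L2; bus (none); mem=30
  op10 P1: store L4 := 59 → I/M on L4; bus BusRdX Flush; mem=48
  op11 P0: store L4 := 34 → M/I on L4; bus BusRdX Flush; mem=59
  op12 P1: load  L2 → O/S on L2; bus BusRd; mem=30
  op13 P1: store L3 := 63 → I/M on L3; bus BusRdX Flush; mem=54
  op14 P1: store L2 := 12 → I/M on L2; bus BusUpgr Flush; mem=74
  op15 P0: load  L1 → M/I on L1; bus (none); mem=0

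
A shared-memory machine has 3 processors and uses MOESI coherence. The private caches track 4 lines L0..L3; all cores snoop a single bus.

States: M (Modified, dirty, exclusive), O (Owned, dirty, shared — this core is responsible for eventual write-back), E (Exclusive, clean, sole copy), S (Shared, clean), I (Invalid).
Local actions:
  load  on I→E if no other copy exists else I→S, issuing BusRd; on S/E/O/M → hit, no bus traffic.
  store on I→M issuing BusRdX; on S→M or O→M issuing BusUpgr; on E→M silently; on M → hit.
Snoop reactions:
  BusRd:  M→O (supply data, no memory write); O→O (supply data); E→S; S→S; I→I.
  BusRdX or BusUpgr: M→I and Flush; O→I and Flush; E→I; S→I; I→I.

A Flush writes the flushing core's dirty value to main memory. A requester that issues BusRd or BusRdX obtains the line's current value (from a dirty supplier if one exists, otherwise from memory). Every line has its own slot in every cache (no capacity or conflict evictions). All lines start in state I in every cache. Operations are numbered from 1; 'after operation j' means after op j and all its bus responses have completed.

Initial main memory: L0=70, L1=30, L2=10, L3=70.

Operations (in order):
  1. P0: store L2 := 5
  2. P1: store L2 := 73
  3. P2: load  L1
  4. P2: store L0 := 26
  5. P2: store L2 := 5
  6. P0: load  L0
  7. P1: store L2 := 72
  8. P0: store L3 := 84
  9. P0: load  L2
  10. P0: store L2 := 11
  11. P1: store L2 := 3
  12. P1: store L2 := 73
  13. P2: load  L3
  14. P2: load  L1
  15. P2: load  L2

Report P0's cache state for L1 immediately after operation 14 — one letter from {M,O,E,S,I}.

state = I

[1] P0: store L2 := 5 | P0:M(5), P1:I, P2:I | bus: BusRdX
[2] P1: store L2 := 73 | P0:I, P1:M(73), P2:I | bus: BusRdX,Flush
[3] P2: load  L1 | P0:I, P1:I, P2:E(30) | bus: BusRd
[4] P2: store L0 := 26 | P0:I, P1:I, P2:M(26) | bus: BusRdX
[5] P2: store L2 := 5 | P0:I, P1:I, P2:M(5) | bus: BusRdX,Flush
[6] P0: load  L0 | P0:S(26), P1:I, P2:O(26) | bus: BusRd
[7] P1: store L2 := 72 | P0:I, P1:M(72), P2:I | bus: BusRdX,Flush
[8] P0: store L3 := 84 | P0:M(84), P1:I, P2:I | bus: BusRdX
[9] P0: load  L2 | P0:S(72), P1:O(72), P2:I | bus: BusRd
[10] P0: store L2 := 11 | P0:M(11), P1:I, P2:I | bus: BusUpgr,Flush
[11] P1: store L2 := 3 | P0:I, P1:M(3), P2:I | bus: BusRdX,Flush
[12] P1: store L2 := 73 | P0:I, P1:M(73), P2:I | bus: none
[13] P2: load  L3 | P0:O(84), P1:I, P2:S(84) | bus: BusRd
[14] P2: load  L1 | P0:I, P1:I, P2:E(30) | bus: none
[15] P2: load  L2 | P0:I, P1:O(73), P2:S(73) | bus: BusRd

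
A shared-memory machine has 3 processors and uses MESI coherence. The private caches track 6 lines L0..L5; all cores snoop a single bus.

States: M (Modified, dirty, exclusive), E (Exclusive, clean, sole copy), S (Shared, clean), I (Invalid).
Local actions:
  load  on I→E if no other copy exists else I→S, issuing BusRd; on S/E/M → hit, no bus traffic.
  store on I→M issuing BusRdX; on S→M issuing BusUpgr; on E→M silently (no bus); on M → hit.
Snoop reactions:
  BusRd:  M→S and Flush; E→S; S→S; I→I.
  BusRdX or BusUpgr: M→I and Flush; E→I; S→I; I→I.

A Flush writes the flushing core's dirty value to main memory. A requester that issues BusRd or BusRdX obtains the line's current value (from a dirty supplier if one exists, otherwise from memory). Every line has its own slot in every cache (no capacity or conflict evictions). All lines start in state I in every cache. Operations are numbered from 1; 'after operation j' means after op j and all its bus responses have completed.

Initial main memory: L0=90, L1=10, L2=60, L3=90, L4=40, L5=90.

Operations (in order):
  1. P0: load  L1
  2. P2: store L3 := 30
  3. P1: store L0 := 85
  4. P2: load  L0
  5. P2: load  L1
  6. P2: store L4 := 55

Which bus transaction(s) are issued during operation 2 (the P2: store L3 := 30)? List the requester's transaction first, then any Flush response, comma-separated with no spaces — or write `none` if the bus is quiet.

[1] P0: load  L1 | P0:E(10), P1:I, P2:I | bus: BusRd
[2] P2: store L3 := 30 | P0:I, P1:I, P2:M(30) | bus: BusRdX
[3] P1: store L0 := 85 | P0:I, P1:M(85), P2:I | bus: BusRdX
[4] P2: load  L0 | P0:I, P1:S(85), P2:S(85) | bus: BusRd,Flush
[5] P2: load  L1 | P0:S(10), P1:I, P2:S(10) | bus: BusRd
[6] P2: store L4 := 55 | P0:I, P1:I, P2:M(55) | bus: BusRdX

bus = BusRdX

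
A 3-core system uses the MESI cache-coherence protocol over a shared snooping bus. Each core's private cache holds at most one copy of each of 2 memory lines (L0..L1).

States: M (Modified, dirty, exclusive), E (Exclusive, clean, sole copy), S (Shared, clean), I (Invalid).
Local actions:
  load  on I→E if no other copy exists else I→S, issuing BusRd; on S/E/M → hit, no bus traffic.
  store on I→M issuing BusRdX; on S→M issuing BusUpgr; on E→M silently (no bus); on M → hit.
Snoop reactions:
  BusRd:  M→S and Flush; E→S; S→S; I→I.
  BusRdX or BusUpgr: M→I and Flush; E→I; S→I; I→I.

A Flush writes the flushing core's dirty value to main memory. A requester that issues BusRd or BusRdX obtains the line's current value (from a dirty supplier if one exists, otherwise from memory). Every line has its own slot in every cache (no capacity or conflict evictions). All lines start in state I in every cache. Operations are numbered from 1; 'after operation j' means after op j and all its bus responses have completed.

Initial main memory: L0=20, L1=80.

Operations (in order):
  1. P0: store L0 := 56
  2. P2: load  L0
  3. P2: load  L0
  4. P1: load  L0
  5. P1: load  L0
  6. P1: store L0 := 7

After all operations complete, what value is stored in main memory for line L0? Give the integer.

  op1 P0: store L0 := 56 → M/I/I on L0; bus BusRdX; mem=20
  op2 P2: load  L0 → S/I/S on L0; bus BusRd Flush; mem=56
  op3 P2: load  L0 → S/I/S on L0; bus (none); mem=56
  op4 P1: load  L0 → S/S/S on L0; bus BusRd; mem=56
  op5 P1: load  L0 → S/S/S on L0; bus (none); mem=56
  op6 P1: store L0 := 7 → I/M/I on L0; bus BusUpgr; mem=56

memory[L0] = 56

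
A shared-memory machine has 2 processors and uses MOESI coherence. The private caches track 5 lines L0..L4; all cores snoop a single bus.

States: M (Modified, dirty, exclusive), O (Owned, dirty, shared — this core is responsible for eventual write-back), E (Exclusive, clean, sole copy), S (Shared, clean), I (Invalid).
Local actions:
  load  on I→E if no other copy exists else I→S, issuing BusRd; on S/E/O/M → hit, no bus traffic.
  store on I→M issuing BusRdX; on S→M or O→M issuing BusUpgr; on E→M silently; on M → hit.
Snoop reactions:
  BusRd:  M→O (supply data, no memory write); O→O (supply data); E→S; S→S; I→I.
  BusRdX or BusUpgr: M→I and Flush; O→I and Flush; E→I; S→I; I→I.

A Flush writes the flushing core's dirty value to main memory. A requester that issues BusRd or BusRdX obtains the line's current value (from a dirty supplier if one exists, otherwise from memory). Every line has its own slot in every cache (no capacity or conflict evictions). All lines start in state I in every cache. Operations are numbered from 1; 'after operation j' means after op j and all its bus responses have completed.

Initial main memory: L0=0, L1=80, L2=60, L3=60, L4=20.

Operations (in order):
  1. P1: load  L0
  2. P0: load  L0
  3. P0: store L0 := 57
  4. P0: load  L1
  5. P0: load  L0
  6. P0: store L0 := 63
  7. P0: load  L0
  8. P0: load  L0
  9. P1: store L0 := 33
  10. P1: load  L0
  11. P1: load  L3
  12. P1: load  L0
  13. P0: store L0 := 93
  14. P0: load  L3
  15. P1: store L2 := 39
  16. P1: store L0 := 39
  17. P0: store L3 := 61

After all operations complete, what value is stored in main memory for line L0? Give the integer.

memory[L0] = 93

step 1: P1: load  L0  ⟶  IE  (L0)  txn=BusRd  M[L0]=0
step 2: P0: load  L0  ⟶  SS  (L0)  txn=BusRd  M[L0]=0
step 3: P0: store L0 := 57  ⟶  MI  (L0)  txn=BusUpgr  M[L0]=0
step 4: P0: load  L1  ⟶  EI  (L1)  txn=BusRd  M[L1]=80
step 5: P0: load  L0  ⟶  MI  (L0)  txn=∅  M[L0]=0
step 6: P0: store L0 := 63  ⟶  MI  (L0)  txn=∅  M[L0]=0
step 7: P0: load  L0  ⟶  MI  (L0)  txn=∅  M[L0]=0
step 8: P0: load  L0  ⟶  MI  (L0)  txn=∅  M[L0]=0
step 9: P1: store L0 := 33  ⟶  IM  (L0)  txn=BusRdX+Flush  M[L0]=63
step 10: P1: load  L0  ⟶  IM  (L0)  txn=∅  M[L0]=63
step 11: P1: load  L3  ⟶  IE  (L3)  txn=BusRd  M[L3]=60
step 12: P1: load  L0  ⟶  IM  (L0)  txn=∅  M[L0]=63
step 13: P0: store L0 := 93  ⟶  MI  (L0)  txn=BusRdX+Flush  M[L0]=33
step 14: P0: load  L3  ⟶  SS  (L3)  txn=BusRd  M[L3]=60
step 15: P1: store L2 := 39  ⟶  IM  (L2)  txn=BusRdX  M[L2]=60
step 16: P1: store L0 := 39  ⟶  IM  (L0)  txn=BusRdX+Flush  M[L0]=93
step 17: P0: store L3 := 61  ⟶  MI  (L3)  txn=BusUpgr  M[L3]=60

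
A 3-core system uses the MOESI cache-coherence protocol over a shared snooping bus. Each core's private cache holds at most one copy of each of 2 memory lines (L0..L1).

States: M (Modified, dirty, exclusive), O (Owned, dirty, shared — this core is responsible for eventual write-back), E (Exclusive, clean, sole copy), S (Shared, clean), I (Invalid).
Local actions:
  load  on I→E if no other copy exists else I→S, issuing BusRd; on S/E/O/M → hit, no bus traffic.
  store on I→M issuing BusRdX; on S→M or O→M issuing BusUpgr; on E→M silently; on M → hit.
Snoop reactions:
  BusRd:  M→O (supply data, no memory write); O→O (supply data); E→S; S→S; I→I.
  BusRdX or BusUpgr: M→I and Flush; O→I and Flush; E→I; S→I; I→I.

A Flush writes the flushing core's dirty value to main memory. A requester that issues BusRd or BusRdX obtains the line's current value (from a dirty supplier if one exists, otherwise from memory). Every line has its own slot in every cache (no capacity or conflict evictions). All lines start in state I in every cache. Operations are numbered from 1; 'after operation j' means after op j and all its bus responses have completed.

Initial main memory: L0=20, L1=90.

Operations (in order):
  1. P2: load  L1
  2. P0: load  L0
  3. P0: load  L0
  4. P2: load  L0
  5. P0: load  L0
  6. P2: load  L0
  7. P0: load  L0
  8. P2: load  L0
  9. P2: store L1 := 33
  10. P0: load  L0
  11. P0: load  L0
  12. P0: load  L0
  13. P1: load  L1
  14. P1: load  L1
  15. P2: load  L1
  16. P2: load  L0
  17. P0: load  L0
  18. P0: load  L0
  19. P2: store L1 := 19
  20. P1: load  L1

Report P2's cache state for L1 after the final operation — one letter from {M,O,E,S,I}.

  op1 P2: load  L1 → I/I/E on L1; bus BusRd; mem=90
  op2 P0: load  L0 → E/I/I on L0; bus BusRd; mem=20
  op3 P0: load  L0 → E/I/I on L0; bus (none); mem=20
  op4 P2: load  L0 → S/I/S on L0; bus BusRd; mem=20
  op5 P0: load  L0 → S/I/S on L0; bus (none); mem=20
  op6 P2: load  L0 → S/I/S on L0; bus (none); mem=20
  op7 P0: load  L0 → S/I/S on L0; bus (none); mem=20
  op8 P2: load  L0 → S/I/S on L0; bus (none); mem=20
  op9 P2: store L1 := 33 → I/I/M on L1; bus (none); mem=90
  op10 P0: load  L0 → S/I/S on L0; bus (none); mem=20
  op11 P0: load  L0 → S/I/S on L0; bus (none); mem=20
  op12 P0: load  L0 → S/I/S on L0; bus (none); mem=20
  op13 P1: load  L1 → I/S/O on L1; bus BusRd; mem=90
  op14 P1: load  L1 → I/S/O on L1; bus (none); mem=90
  op15 P2: load  L1 → I/S/O on L1; bus (none); mem=90
  op16 P2: load  L0 → S/I/S on L0; bus (none); mem=20
  op17 P0: load  L0 → S/I/S on L0; bus (none); mem=20
  op18 P0: load  L0 → S/I/S on L0; bus (none); mem=20
  op19 P2: store L1 := 19 → I/I/M on L1; bus BusUpgr; mem=90
  op20 P1: load  L1 → I/S/O on L1; bus BusRd; mem=90

state = O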